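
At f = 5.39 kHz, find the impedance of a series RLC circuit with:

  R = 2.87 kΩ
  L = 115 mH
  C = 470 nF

Step 1 — Angular frequency: ω = 2π·f = 2π·5390 = 3.387e+04 rad/s.
Step 2 — Component impedances:
  R: Z = R = 2870 Ω
  L: Z = jωL = j·3.387e+04·0.115 = 0 + j3895 Ω
  C: Z = 1/(jωC) = -j/(ω·C) = 0 - j62.83 Ω
Step 3 — Series combination: Z_total = R + L + C = 2870 + j3832 Ω = 4787∠53.2° Ω.

Z = 2870 + j3832 Ω = 4787∠53.2° Ω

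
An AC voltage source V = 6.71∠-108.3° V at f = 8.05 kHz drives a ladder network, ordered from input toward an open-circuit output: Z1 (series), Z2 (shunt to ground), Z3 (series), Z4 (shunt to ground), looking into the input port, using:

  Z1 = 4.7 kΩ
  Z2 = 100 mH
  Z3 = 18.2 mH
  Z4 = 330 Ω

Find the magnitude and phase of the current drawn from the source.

Step 1 — Angular frequency: ω = 2π·f = 2π·8050 = 5.058e+04 rad/s.
Step 2 — Component impedances:
  Z1: Z = R = 4700 Ω
  Z2: Z = jωL = j·5.058e+04·0.1 = 0 + j5058 Ω
  Z3: Z = jωL = j·5.058e+04·0.0182 = 0 + j920.5 Ω
  Z4: Z = R = 330 Ω
Step 3 — Ladder network (open output): work backward from the far end, alternating series and parallel combinations. Z_in = 4935 + j791.8 Ω = 4999∠9.1° Ω.
Step 4 — Source phasor: V = 6.71∠-108.3° V = -2.107 - j6.371 V.
Step 5 — Ohm's law: I = V / Z_total = (-2.107 - j6.371) / (4935 + j791.8) = -0.0006181 - j0.001192 A.
Step 6 — Convert to polar: |I| = 0.001342 A, ∠I = -117.4°.

I = 0.001342∠-117.4° A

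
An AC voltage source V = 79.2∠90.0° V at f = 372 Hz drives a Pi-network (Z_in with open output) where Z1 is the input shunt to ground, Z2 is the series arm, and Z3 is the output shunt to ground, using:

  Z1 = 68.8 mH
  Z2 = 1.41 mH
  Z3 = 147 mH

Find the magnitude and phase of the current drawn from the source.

Step 1 — Angular frequency: ω = 2π·f = 2π·372 = 2337 rad/s.
Step 2 — Component impedances:
  Z1: Z = jωL = j·2337·0.0688 = 0 + j160.8 Ω
  Z2: Z = jωL = j·2337·0.00141 = 0 + j3.296 Ω
  Z3: Z = jωL = j·2337·0.147 = 0 + j343.6 Ω
Step 3 — With open output, the series arm Z2 and the output shunt Z3 appear in series to ground: Z2 + Z3 = 0 + j346.9 Ω.
Step 4 — Parallel with input shunt Z1: Z_in = Z1 || (Z2 + Z3) = 0 + j109.9 Ω = 109.9∠90.0° Ω.
Step 5 — Source phasor: V = 79.2∠90.0° V = 0 + j79.2 V.
Step 6 — Ohm's law: I = V / Z_total = (0 + j79.2) / (0 + j109.9) = 0.7208 A.
Step 7 — Convert to polar: |I| = 0.7208 A, ∠I = -0.0°.

I = 0.7208∠-0.0° A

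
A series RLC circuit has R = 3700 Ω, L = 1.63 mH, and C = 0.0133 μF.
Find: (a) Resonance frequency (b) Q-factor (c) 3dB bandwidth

Step 1 — Resonance condition Im(Z)=0 gives ω₀ = 1/√(LC).
Step 2 — ω₀ = 1/√(0.00163·1.33e-08) = 2.148e+05 rad/s.
Step 3 — f₀ = ω₀/(2π) = 3.418e+04 Hz.
Step 4 — Series Q: Q = ω₀L/R = 2.148e+05·0.00163/3700 = 0.09462.
Step 5 — 3dB bandwidth: Δω = ω₀/Q = 2.27e+06 rad/s; BW = Δω/(2π) = 3.613e+05 Hz.

(a) f₀ = 3.418e+04 Hz  (b) Q = 0.09462  (c) BW = 3.613e+05 Hz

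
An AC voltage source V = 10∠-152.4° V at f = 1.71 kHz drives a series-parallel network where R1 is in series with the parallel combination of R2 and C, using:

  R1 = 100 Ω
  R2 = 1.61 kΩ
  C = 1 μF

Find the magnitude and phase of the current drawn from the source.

Step 1 — Angular frequency: ω = 2π·f = 2π·1710 = 1.074e+04 rad/s.
Step 2 — Component impedances:
  R1: Z = R = 100 Ω
  R2: Z = R = 1610 Ω
  C: Z = 1/(jωC) = -j/(ω·C) = 0 - j93.07 Ω
Step 3 — Parallel branch: R2 || C = 1/(1/R2 + 1/C) = 5.363 - j92.76 Ω.
Step 4 — Series with R1: Z_total = R1 + (R2 || C) = 105.4 - j92.76 Ω = 140.4∠-41.4° Ω.
Step 5 — Source phasor: V = 10∠-152.4° V = -8.862 - j4.633 V.
Step 6 — Ohm's law: I = V / Z_total = (-8.862 - j4.633) / (105.4 - j92.76) = -0.02557 - j0.06649 A.
Step 7 — Convert to polar: |I| = 0.07124 A, ∠I = -111.0°.

I = 0.07124∠-111.0° A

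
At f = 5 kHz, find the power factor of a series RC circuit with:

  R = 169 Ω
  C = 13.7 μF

Step 1 — Angular frequency: ω = 2π·f = 2π·5000 = 3.142e+04 rad/s.
Step 2 — Component impedances:
  R: Z = R = 169 Ω
  C: Z = 1/(jωC) = -j/(ω·C) = 0 - j2.323 Ω
Step 3 — Series combination: Z_total = R + C = 169 - j2.323 Ω = 169∠-0.8° Ω.
Step 4 — Power factor: PF = cos(φ) = Re(Z)/|Z| = 169/169.02 = 0.9999.
Step 5 — Type: Im(Z) = -2.323 ⇒ leading (phase φ = -0.8°).

PF = 0.9999 (leading, φ = -0.8°)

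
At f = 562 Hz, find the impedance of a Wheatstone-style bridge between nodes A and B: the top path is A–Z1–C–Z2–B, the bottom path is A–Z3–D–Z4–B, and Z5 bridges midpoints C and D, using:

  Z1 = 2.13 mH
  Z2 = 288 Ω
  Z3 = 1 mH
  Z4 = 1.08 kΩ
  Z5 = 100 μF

Step 1 — Angular frequency: ω = 2π·f = 2π·562 = 3531 rad/s.
Step 2 — Component impedances:
  Z1: Z = jωL = j·3531·0.00213 = 0 + j7.521 Ω
  Z2: Z = R = 288 Ω
  Z3: Z = jωL = j·3531·0.001 = 0 + j3.531 Ω
  Z4: Z = R = 1080 Ω
  Z5: Z = 1/(jωC) = -j/(ω·C) = 0 - j2.832 Ω
Step 3 — Bridge requires nodal analysis (the Z5 bridge couples midpoints C and D, so the two paths cannot be reduced to a simple series/parallel combination). Setting node B to ground and injecting 1 A at node A, the 3-node admittance system at A, C, D solves to V_A = Z_AB = 227.4 + j1.562 Ω = 227.4∠0.4° Ω.

Z = 227.4 + j1.562 Ω = 227.4∠0.4° Ω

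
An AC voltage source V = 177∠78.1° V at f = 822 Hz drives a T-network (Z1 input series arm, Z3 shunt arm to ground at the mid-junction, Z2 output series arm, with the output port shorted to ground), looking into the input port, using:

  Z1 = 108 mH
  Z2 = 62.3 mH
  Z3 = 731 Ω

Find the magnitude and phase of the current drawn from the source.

Step 1 — Angular frequency: ω = 2π·f = 2π·822 = 5165 rad/s.
Step 2 — Component impedances:
  Z1: Z = jωL = j·5165·0.108 = 0 + j557.8 Ω
  Z2: Z = jωL = j·5165·0.0623 = 0 + j321.8 Ω
  Z3: Z = R = 731 Ω
Step 3 — With the output port shorted to ground, the output series arm Z2 runs from the junction to ground; the shunt arm Z3 also runs from the junction to ground. They appear in parallel: Z3 || Z2 = 118.6 + j269.5 Ω.
Step 4 — Series with input arm Z1: Z_in = Z1 + (Z3 || Z2) = 118.6 + j827.3 Ω = 835.8∠81.8° Ω.
Step 5 — Source phasor: V = 177∠78.1° V = 36.5 + j173.2 V.
Step 6 — Ohm's law: I = V / Z_total = (36.5 + j173.2) / (118.6 + j827.3) = 0.2113 - j0.01381 A.
Step 7 — Convert to polar: |I| = 0.2118 A, ∠I = -3.7°.

I = 0.2118∠-3.7° A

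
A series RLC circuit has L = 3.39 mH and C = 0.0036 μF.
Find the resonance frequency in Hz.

Step 1 — Resonance condition Im(Z)=0 gives ω₀ = 1/√(LC).
Step 2 — ω₀ = 1/√(0.00339·3.6e-09) = 2.863e+05 rad/s.
Step 3 — f₀ = ω₀/(2π) = 4.556e+04 Hz.

f₀ = 4.556e+04 Hz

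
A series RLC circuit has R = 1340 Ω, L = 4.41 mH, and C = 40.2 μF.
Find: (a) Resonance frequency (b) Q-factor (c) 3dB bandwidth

Step 1 — Resonance: ω₀ = 1/√(LC) = 1/√(0.00441·4.02e-05) = 2375 rad/s.
Step 2 — f₀ = ω₀/(2π) = 378 Hz.
Step 3 — Series Q: Q = ω₀L/R = 2375·0.00441/1340 = 0.007816.
Step 4 — Bandwidth: Δω = ω₀/Q = 3.039e+05 rad/s; BW = Δω/(2π) = 4.836e+04 Hz.

(a) f₀ = 378 Hz  (b) Q = 0.007816  (c) BW = 4.836e+04 Hz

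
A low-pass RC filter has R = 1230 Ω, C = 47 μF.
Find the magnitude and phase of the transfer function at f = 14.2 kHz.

Step 1 — Angular frequency: ω = 2π·1.42e+04 = 8.922e+04 rad/s.
Step 2 — Transfer function: H(jω) = 1/(1 + jωRC).
Step 3 — Denominator: 1 + jωRC = 1 + j·8.922e+04·1230·4.7e-05 = 1 + j5158.
Step 4 — H = 3.759e-08 - j0.0001939.
Step 5 — Magnitude: |H| = 0.0001939 (-74.2 dB); phase: φ = -90.0°.

|H| = 0.0001939 (-74.2 dB), φ = -90.0°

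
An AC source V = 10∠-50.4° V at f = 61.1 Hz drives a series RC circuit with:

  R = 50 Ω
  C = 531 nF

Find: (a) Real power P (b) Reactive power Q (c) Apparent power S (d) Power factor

Step 1 — Angular frequency: ω = 2π·f = 2π·61.1 = 383.9 rad/s.
Step 2 — Component impedances:
  R: Z = R = 50 Ω
  C: Z = 1/(jωC) = -j/(ω·C) = 0 - j4906 Ω
Step 3 — Series combination: Z_total = R + C = 50 - j4906 Ω = 4906∠-89.4° Ω.
Step 4 — Source phasor: V = 10∠-50.4° V = 6.374 - j7.705 V.
Step 5 — Current: I = V / Z = 0.001584 + j0.001283 A = 0.002038∠39.0° A.
Step 6 — Complex power: S = V·I* = 0.0002078 - j0.02038 VA.
Step 7 — Real power: P = Re(S) = 0.0002078 W.
Step 8 — Reactive power: Q = Im(S) = -0.02038 VAR.
Step 9 — Apparent power: |S| = 0.02038 VA.
Step 10 — Power factor: PF = P/|S| = 0.01019 (leading).

(a) P = 0.0002078 W  (b) Q = -0.02038 VAR  (c) S = 0.02038 VA  (d) PF = 0.01019 (leading)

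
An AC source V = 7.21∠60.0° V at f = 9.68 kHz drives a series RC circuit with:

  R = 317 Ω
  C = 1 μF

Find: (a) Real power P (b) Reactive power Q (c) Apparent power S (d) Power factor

Step 1 — Angular frequency: ω = 2π·f = 2π·9680 = 6.082e+04 rad/s.
Step 2 — Component impedances:
  R: Z = R = 317 Ω
  C: Z = 1/(jωC) = -j/(ω·C) = 0 - j16.44 Ω
Step 3 — Series combination: Z_total = R + C = 317 - j16.44 Ω = 317.4∠-3.0° Ω.
Step 4 — Source phasor: V = 7.21∠60.0° V = 3.605 + j6.244 V.
Step 5 — Current: I = V / Z = 0.01032 + j0.02023 A = 0.02271∠63.0° A.
Step 6 — Complex power: S = V·I* = 0.1635 - j0.008483 VA.
Step 7 — Real power: P = Re(S) = 0.1635 W.
Step 8 — Reactive power: Q = Im(S) = -0.008483 VAR.
Step 9 — Apparent power: |S| = 0.1638 VA.
Step 10 — Power factor: PF = P/|S| = 0.9987 (leading).

(a) P = 0.1635 W  (b) Q = -0.008483 VAR  (c) S = 0.1638 VA  (d) PF = 0.9987 (leading)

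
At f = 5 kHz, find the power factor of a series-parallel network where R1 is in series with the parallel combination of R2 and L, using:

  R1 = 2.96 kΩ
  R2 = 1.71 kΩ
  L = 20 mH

Step 1 — Angular frequency: ω = 2π·f = 2π·5000 = 3.142e+04 rad/s.
Step 2 — Component impedances:
  R1: Z = R = 2960 Ω
  R2: Z = R = 1710 Ω
  L: Z = jωL = j·3.142e+04·0.02 = 0 + j628.3 Ω
Step 3 — Parallel branch: R2 || L = 1/(1/R2 + 1/L) = 203.4 + j553.6 Ω.
Step 4 — Series with R1: Z_total = R1 + (R2 || L) = 3163 + j553.6 Ω = 3211∠9.9° Ω.
Step 5 — Power factor: PF = cos(φ) = Re(Z)/|Z| = 3163.4/3211.5 = 0.985.
Step 6 — Type: Im(Z) = 553.6 ⇒ lagging (phase φ = 9.9°).

PF = 0.985 (lagging, φ = 9.9°)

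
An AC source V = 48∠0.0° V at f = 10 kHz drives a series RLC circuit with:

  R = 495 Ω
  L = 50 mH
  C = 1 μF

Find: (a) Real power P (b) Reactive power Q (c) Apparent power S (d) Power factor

Step 1 — Angular frequency: ω = 2π·f = 2π·1e+04 = 6.283e+04 rad/s.
Step 2 — Component impedances:
  R: Z = R = 495 Ω
  L: Z = jωL = j·6.283e+04·0.05 = 0 + j3142 Ω
  C: Z = 1/(jωC) = -j/(ω·C) = 0 - j15.92 Ω
Step 3 — Series combination: Z_total = R + L + C = 495 + j3126 Ω = 3165∠81.0° Ω.
Step 4 — Source phasor: V = 48∠0.0° V = 48 V.
Step 5 — Current: I = V / Z = 0.002372 - j0.01498 A = 0.01517∠-81.0° A.
Step 6 — Complex power: S = V·I* = 0.1139 + j0.7191 VA.
Step 7 — Real power: P = Re(S) = 0.1139 W.
Step 8 — Reactive power: Q = Im(S) = 0.7191 VAR.
Step 9 — Apparent power: |S| = 0.728 VA.
Step 10 — Power factor: PF = P/|S| = 0.1564 (lagging).

(a) P = 0.1139 W  (b) Q = 0.7191 VAR  (c) S = 0.728 VA  (d) PF = 0.1564 (lagging)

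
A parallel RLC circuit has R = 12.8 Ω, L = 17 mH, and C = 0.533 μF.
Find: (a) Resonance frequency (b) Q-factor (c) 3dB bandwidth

Step 1 — Resonance: ω₀ = 1/√(LC) = 1/√(0.017·5.33e-07) = 1.051e+04 rad/s.
Step 2 — f₀ = ω₀/(2π) = 1672 Hz.
Step 3 — Parallel Q: Q = R/(ω₀L) = 12.8/(1.051e+04·0.017) = 0.07167.
Step 4 — Bandwidth: Δω = ω₀/Q = 1.466e+05 rad/s; BW = Δω/(2π) = 2.333e+04 Hz.

(a) f₀ = 1672 Hz  (b) Q = 0.07167  (c) BW = 2.333e+04 Hz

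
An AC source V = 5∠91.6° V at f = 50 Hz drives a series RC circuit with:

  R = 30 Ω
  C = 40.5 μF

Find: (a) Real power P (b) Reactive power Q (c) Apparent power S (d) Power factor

Step 1 — Angular frequency: ω = 2π·f = 2π·50 = 314.2 rad/s.
Step 2 — Component impedances:
  R: Z = R = 30 Ω
  C: Z = 1/(jωC) = -j/(ω·C) = 0 - j78.6 Ω
Step 3 — Series combination: Z_total = R + C = 30 - j78.6 Ω = 84.13∠-69.1° Ω.
Step 4 — Source phasor: V = 5∠91.6° V = -0.1396 + j4.998 V.
Step 5 — Current: I = V / Z = -0.0561 + j0.01964 A = 0.05943∠160.7° A.
Step 6 — Complex power: S = V·I* = 0.106 - j0.2776 VA.
Step 7 — Real power: P = Re(S) = 0.106 W.
Step 8 — Reactive power: Q = Im(S) = -0.2776 VAR.
Step 9 — Apparent power: |S| = 0.2972 VA.
Step 10 — Power factor: PF = P/|S| = 0.3566 (leading).

(a) P = 0.106 W  (b) Q = -0.2776 VAR  (c) S = 0.2972 VA  (d) PF = 0.3566 (leading)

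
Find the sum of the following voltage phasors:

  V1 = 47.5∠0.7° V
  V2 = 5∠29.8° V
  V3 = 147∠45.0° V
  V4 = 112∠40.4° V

Step 1 — Convert each phasor to rectangular form:
  V1 = 47.5·(cos(0.7°) + j·sin(0.7°)) = 47.5 + j0.5803 V
  V2 = 5·(cos(29.8°) + j·sin(29.8°)) = 4.339 + j2.485 V
  V3 = 147·(cos(45.0°) + j·sin(45.0°)) = 103.9 + j103.9 V
  V4 = 112·(cos(40.4°) + j·sin(40.4°)) = 85.29 + j72.59 V
Step 2 — Sum components: V_total = 241.1 + j179.6 V.
Step 3 — Convert to polar: |V_total| = 300.6 V, ∠V_total = 36.7°.

V_total = 300.6∠36.7° V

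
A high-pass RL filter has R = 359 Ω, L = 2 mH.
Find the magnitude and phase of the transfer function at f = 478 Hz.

Step 1 — Angular frequency: ω = 2π·478 = 3003 rad/s.
Step 2 — Transfer function: H(jω) = jωL/(R + jωL).
Step 3 — Numerator jωL = j·6.007; denominator R + jωL = 359 + j6.007.
Step 4 — H = 0.0002799 + j0.01673.
Step 5 — Magnitude: |H| = 0.01673 (-35.5 dB); phase: φ = 89.0°.

|H| = 0.01673 (-35.5 dB), φ = 89.0°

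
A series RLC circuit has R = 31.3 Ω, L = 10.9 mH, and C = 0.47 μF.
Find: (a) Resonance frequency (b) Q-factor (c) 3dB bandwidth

Step 1 — Resonance condition Im(Z)=0 gives ω₀ = 1/√(LC).
Step 2 — ω₀ = 1/√(0.0109·4.7e-07) = 1.397e+04 rad/s.
Step 3 — f₀ = ω₀/(2π) = 2224 Hz.
Step 4 — Series Q: Q = ω₀L/R = 1.397e+04·0.0109/31.3 = 4.865.
Step 5 — 3dB bandwidth: Δω = ω₀/Q = 2872 rad/s; BW = Δω/(2π) = 457 Hz.

(a) f₀ = 2224 Hz  (b) Q = 4.865  (c) BW = 457 Hz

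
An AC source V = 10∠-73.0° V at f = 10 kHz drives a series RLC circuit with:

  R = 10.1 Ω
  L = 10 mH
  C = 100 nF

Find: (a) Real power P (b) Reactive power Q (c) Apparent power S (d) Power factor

Step 1 — Angular frequency: ω = 2π·f = 2π·1e+04 = 6.283e+04 rad/s.
Step 2 — Component impedances:
  R: Z = R = 10.1 Ω
  L: Z = jωL = j·6.283e+04·0.01 = 0 + j628.3 Ω
  C: Z = 1/(jωC) = -j/(ω·C) = 0 - j159.2 Ω
Step 3 — Series combination: Z_total = R + L + C = 10.1 + j469.2 Ω = 469.3∠88.8° Ω.
Step 4 — Source phasor: V = 10∠-73.0° V = 2.924 - j9.563 V.
Step 5 — Current: I = V / Z = -0.02024 - j0.006667 A = 0.02131∠-161.8° A.
Step 6 — Complex power: S = V·I* = 0.004586 + j0.213 VA.
Step 7 — Real power: P = Re(S) = 0.004586 W.
Step 8 — Reactive power: Q = Im(S) = 0.213 VAR.
Step 9 — Apparent power: |S| = 0.2131 VA.
Step 10 — Power factor: PF = P/|S| = 0.02152 (lagging).

(a) P = 0.004586 W  (b) Q = 0.213 VAR  (c) S = 0.2131 VA  (d) PF = 0.02152 (lagging)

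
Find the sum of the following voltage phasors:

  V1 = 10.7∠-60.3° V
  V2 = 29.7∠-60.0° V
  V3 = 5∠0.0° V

Step 1 — Convert each phasor to rectangular form:
  V1 = 10.7·(cos(-60.3°) + j·sin(-60.3°)) = 5.301 - j9.294 V
  V2 = 29.7·(cos(-60.0°) + j·sin(-60.0°)) = 14.85 - j25.72 V
  V3 = 5·(cos(0.0°) + j·sin(0.0°)) = 5 V
Step 2 — Sum components: V_total = 25.15 - j35.02 V.
Step 3 — Convert to polar: |V_total| = 43.11 V, ∠V_total = -54.3°.

V_total = 43.11∠-54.3° V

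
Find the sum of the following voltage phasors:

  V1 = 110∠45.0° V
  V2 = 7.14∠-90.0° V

Step 1 — Convert each phasor to rectangular form:
  V1 = 110·(cos(45.0°) + j·sin(45.0°)) = 77.78 + j77.78 V
  V2 = 7.14·(cos(-90.0°) + j·sin(-90.0°)) = 0 - j7.14 V
Step 2 — Sum components: V_total = 77.78 + j70.64 V.
Step 3 — Convert to polar: |V_total| = 105.1 V, ∠V_total = 42.2°.

V_total = 105.1∠42.2° V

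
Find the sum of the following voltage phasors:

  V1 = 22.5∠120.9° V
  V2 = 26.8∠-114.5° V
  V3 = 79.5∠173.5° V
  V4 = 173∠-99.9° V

Step 1 — Convert each phasor to rectangular form:
  V1 = 22.5·(cos(120.9°) + j·sin(120.9°)) = -11.55 + j19.31 V
  V2 = 26.8·(cos(-114.5°) + j·sin(-114.5°)) = -11.11 - j24.39 V
  V3 = 79.5·(cos(173.5°) + j·sin(173.5°)) = -78.99 + j9 V
  V4 = 173·(cos(-99.9°) + j·sin(-99.9°)) = -29.74 - j170.4 V
Step 2 — Sum components: V_total = -131.4 - j166.5 V.
Step 3 — Convert to polar: |V_total| = 212.1 V, ∠V_total = -128.3°.

V_total = 212.1∠-128.3° V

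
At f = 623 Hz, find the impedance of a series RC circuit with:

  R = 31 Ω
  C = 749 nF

Step 1 — Angular frequency: ω = 2π·f = 2π·623 = 3914 rad/s.
Step 2 — Component impedances:
  R: Z = R = 31 Ω
  C: Z = 1/(jωC) = -j/(ω·C) = 0 - j341.1 Ω
Step 3 — Series combination: Z_total = R + C = 31 - j341.1 Ω = 342.5∠-84.8° Ω.

Z = 31 - j341.1 Ω = 342.5∠-84.8° Ω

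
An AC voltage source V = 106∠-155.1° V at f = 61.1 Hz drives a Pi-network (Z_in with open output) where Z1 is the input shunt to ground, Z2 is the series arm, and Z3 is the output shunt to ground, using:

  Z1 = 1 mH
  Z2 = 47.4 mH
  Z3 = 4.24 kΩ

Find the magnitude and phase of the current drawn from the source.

Step 1 — Angular frequency: ω = 2π·f = 2π·61.1 = 383.9 rad/s.
Step 2 — Component impedances:
  Z1: Z = jωL = j·383.9·0.001 = 0 + j0.3839 Ω
  Z2: Z = jωL = j·383.9·0.0474 = 0 + j18.2 Ω
  Z3: Z = R = 4240 Ω
Step 3 — With open output, the series arm Z2 and the output shunt Z3 appear in series to ground: Z2 + Z3 = 4240 + j18.2 Ω.
Step 4 — Parallel with input shunt Z1: Z_in = Z1 || (Z2 + Z3) = 3.476e-05 + j0.3839 Ω = 0.3839∠90.0° Ω.
Step 5 — Source phasor: V = 106∠-155.1° V = -96.15 - j44.63 V.
Step 6 — Ohm's law: I = V / Z_total = (-96.15 - j44.63) / (3.476e-05 + j0.3839) = -116.3 + j250.4 A.
Step 7 — Convert to polar: |I| = 276.1 A, ∠I = 114.9°.

I = 276.1∠114.9° A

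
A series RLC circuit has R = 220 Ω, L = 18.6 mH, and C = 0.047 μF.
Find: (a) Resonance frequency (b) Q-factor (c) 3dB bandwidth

Step 1 — Resonance condition Im(Z)=0 gives ω₀ = 1/√(LC).
Step 2 — ω₀ = 1/√(0.0186·4.7e-08) = 3.382e+04 rad/s.
Step 3 — f₀ = ω₀/(2π) = 5383 Hz.
Step 4 — Series Q: Q = ω₀L/R = 3.382e+04·0.0186/220 = 2.859.
Step 5 — 3dB bandwidth: Δω = ω₀/Q = 1.183e+04 rad/s; BW = Δω/(2π) = 1882 Hz.

(a) f₀ = 5383 Hz  (b) Q = 2.859  (c) BW = 1882 Hz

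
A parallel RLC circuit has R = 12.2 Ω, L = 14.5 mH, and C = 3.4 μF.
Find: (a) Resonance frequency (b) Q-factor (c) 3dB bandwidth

Step 1 — Resonance: ω₀ = 1/√(LC) = 1/√(0.0145·3.4e-06) = 4504 rad/s.
Step 2 — f₀ = ω₀/(2π) = 716.8 Hz.
Step 3 — Parallel Q: Q = R/(ω₀L) = 12.2/(4504·0.0145) = 0.1868.
Step 4 — Bandwidth: Δω = ω₀/Q = 2.411e+04 rad/s; BW = Δω/(2π) = 3837 Hz.

(a) f₀ = 716.8 Hz  (b) Q = 0.1868  (c) BW = 3837 Hz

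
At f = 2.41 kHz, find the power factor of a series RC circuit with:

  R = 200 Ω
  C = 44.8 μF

Step 1 — Angular frequency: ω = 2π·f = 2π·2410 = 1.514e+04 rad/s.
Step 2 — Component impedances:
  R: Z = R = 200 Ω
  C: Z = 1/(jωC) = -j/(ω·C) = 0 - j1.474 Ω
Step 3 — Series combination: Z_total = R + C = 200 - j1.474 Ω = 200∠-0.4° Ω.
Step 4 — Power factor: PF = cos(φ) = Re(Z)/|Z| = 200/200 = 1.
Step 5 — Type: Im(Z) = -1.474 ⇒ leading (phase φ = -0.4°).

PF = 1 (leading, φ = -0.4°)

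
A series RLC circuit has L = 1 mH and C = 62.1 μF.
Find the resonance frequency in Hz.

Step 1 — Resonance condition Im(Z)=0 gives ω₀ = 1/√(LC).
Step 2 — ω₀ = 1/√(0.001·6.21e-05) = 4013 rad/s.
Step 3 — f₀ = ω₀/(2π) = 638.7 Hz.

f₀ = 638.7 Hz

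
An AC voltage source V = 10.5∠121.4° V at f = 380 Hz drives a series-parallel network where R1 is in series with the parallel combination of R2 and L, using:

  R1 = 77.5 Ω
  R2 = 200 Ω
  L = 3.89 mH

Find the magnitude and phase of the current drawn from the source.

Step 1 — Angular frequency: ω = 2π·f = 2π·380 = 2388 rad/s.
Step 2 — Component impedances:
  R1: Z = R = 77.5 Ω
  R2: Z = R = 200 Ω
  L: Z = jωL = j·2388·0.00389 = 0 + j9.288 Ω
Step 3 — Parallel branch: R2 || L = 1/(1/R2 + 1/L) = 0.4304 + j9.268 Ω.
Step 4 — Series with R1: Z_total = R1 + (R2 || L) = 77.93 + j9.268 Ω = 78.48∠6.8° Ω.
Step 5 — Source phasor: V = 10.5∠121.4° V = -5.471 + j8.962 V.
Step 6 — Ohm's law: I = V / Z_total = (-5.471 + j8.962) / (77.93 + j9.268) = -0.05573 + j0.1216 A.
Step 7 — Convert to polar: |I| = 0.1338 A, ∠I = 114.6°.

I = 0.1338∠114.6° A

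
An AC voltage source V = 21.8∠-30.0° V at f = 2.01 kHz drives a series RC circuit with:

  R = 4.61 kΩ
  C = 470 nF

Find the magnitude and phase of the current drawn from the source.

Step 1 — Angular frequency: ω = 2π·f = 2π·2010 = 1.263e+04 rad/s.
Step 2 — Component impedances:
  R: Z = R = 4610 Ω
  C: Z = 1/(jωC) = -j/(ω·C) = 0 - j168.5 Ω
Step 3 — Series combination: Z_total = R + C = 4610 - j168.5 Ω = 4613∠-2.1° Ω.
Step 4 — Source phasor: V = 21.8∠-30.0° V = 18.88 - j10.9 V.
Step 5 — Ohm's law: I = V / Z_total = (18.88 - j10.9) / (4610 - j168.5) = 0.004176 - j0.002212 A.
Step 6 — Convert to polar: |I| = 0.004726 A, ∠I = -27.9°.

I = 0.004726∠-27.9° A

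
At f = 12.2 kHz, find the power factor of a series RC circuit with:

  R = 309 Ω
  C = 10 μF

Step 1 — Angular frequency: ω = 2π·f = 2π·1.22e+04 = 7.665e+04 rad/s.
Step 2 — Component impedances:
  R: Z = R = 309 Ω
  C: Z = 1/(jωC) = -j/(ω·C) = 0 - j1.305 Ω
Step 3 — Series combination: Z_total = R + C = 309 - j1.305 Ω = 309∠-0.2° Ω.
Step 4 — Power factor: PF = cos(φ) = Re(Z)/|Z| = 309/309 = 1.
Step 5 — Type: Im(Z) = -1.305 ⇒ leading (phase φ = -0.2°).

PF = 1 (leading, φ = -0.2°)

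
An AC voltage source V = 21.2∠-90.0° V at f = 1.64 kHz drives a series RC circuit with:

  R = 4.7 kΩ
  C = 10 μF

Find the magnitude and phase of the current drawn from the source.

Step 1 — Angular frequency: ω = 2π·f = 2π·1640 = 1.03e+04 rad/s.
Step 2 — Component impedances:
  R: Z = R = 4700 Ω
  C: Z = 1/(jωC) = -j/(ω·C) = 0 - j9.705 Ω
Step 3 — Series combination: Z_total = R + C = 4700 - j9.705 Ω = 4700∠-0.1° Ω.
Step 4 — Source phasor: V = 21.2∠-90.0° V = 0 - j21.2 V.
Step 5 — Ohm's law: I = V / Z_total = (0 - j21.2) / (4700 - j9.705) = 9.314e-06 - j0.004511 A.
Step 6 — Convert to polar: |I| = 0.004511 A, ∠I = -89.9°.

I = 0.004511∠-89.9° A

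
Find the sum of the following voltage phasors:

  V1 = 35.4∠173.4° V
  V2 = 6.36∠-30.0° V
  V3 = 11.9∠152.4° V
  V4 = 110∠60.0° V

Step 1 — Convert each phasor to rectangular form:
  V1 = 35.4·(cos(173.4°) + j·sin(173.4°)) = -35.17 + j4.069 V
  V2 = 6.36·(cos(-30.0°) + j·sin(-30.0°)) = 5.508 - j3.18 V
  V3 = 11.9·(cos(152.4°) + j·sin(152.4°)) = -10.55 + j5.513 V
  V4 = 110·(cos(60.0°) + j·sin(60.0°)) = 55 + j95.26 V
Step 2 — Sum components: V_total = 14.8 + j101.7 V.
Step 3 — Convert to polar: |V_total| = 102.7 V, ∠V_total = 81.7°.

V_total = 102.7∠81.7° V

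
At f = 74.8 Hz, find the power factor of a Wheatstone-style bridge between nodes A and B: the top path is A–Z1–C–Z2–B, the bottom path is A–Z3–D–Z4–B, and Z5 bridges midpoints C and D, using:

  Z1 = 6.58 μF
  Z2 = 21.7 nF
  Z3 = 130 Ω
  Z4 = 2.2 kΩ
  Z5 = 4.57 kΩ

Step 1 — Angular frequency: ω = 2π·f = 2π·74.8 = 470 rad/s.
Step 2 — Component impedances:
  Z1: Z = 1/(jωC) = -j/(ω·C) = 0 - j323.4 Ω
  Z2: Z = 1/(jωC) = -j/(ω·C) = 0 - j9.805e+04 Ω
  Z3: Z = R = 130 Ω
  Z4: Z = R = 2200 Ω
  Z5: Z = R = 4570 Ω
Step 3 — Bridge requires nodal analysis (the Z5 bridge couples midpoints C and D, so the two paths cannot be reduced to a simple series/parallel combination). Setting node B to ground and injecting 1 A at node A, the 3-node admittance system at A, C, D solves to V_A = Z_AB = 2326 - j55.22 Ω = 2326∠-1.4° Ω.
Step 4 — Power factor: PF = cos(φ) = Re(Z)/|Z| = 2325.5/2326.2 = 0.9997.
Step 5 — Type: Im(Z) = -55.22 ⇒ leading (phase φ = -1.4°).

PF = 0.9997 (leading, φ = -1.4°)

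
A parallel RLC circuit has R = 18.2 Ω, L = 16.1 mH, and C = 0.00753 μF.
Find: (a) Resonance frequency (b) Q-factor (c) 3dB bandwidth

Step 1 — Resonance: ω₀ = 1/√(LC) = 1/√(0.0161·7.53e-09) = 9.082e+04 rad/s.
Step 2 — f₀ = ω₀/(2π) = 1.445e+04 Hz.
Step 3 — Parallel Q: Q = R/(ω₀L) = 18.2/(9.082e+04·0.0161) = 0.01245.
Step 4 — Bandwidth: Δω = ω₀/Q = 7.297e+06 rad/s; BW = Δω/(2π) = 1.161e+06 Hz.

(a) f₀ = 1.445e+04 Hz  (b) Q = 0.01245  (c) BW = 1.161e+06 Hz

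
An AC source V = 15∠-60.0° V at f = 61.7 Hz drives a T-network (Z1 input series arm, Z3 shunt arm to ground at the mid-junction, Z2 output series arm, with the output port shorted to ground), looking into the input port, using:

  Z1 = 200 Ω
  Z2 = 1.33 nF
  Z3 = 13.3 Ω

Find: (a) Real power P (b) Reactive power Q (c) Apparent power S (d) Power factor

Step 1 — Angular frequency: ω = 2π·f = 2π·61.7 = 387.7 rad/s.
Step 2 — Component impedances:
  Z1: Z = R = 200 Ω
  Z2: Z = 1/(jωC) = -j/(ω·C) = 0 - j1.939e+06 Ω
  Z3: Z = R = 13.3 Ω
Step 3 — With the output port shorted to ground, the output series arm Z2 runs from the junction to ground; the shunt arm Z3 also runs from the junction to ground. They appear in parallel: Z3 || Z2 = 13.3 - j9.121e-05 Ω.
Step 4 — Series with input arm Z1: Z_in = Z1 + (Z3 || Z2) = 213.3 - j9.121e-05 Ω = 213.3∠-0.0° Ω.
Step 5 — Source phasor: V = 15∠-60.0° V = 7.5 - j12.99 V.
Step 6 — Current: I = V / Z = 0.03516 - j0.0609 A = 0.07032∠-60.0° A.
Step 7 — Complex power: S = V·I* = 1.055 - j4.51e-07 VA.
Step 8 — Real power: P = Re(S) = 1.055 W.
Step 9 — Reactive power: Q = Im(S) = -4.51e-07 VAR.
Step 10 — Apparent power: |S| = 1.055 VA.
Step 11 — Power factor: PF = P/|S| = 1 (leading).

(a) P = 1.055 W  (b) Q = -4.51e-07 VAR  (c) S = 1.055 VA  (d) PF = 1 (leading)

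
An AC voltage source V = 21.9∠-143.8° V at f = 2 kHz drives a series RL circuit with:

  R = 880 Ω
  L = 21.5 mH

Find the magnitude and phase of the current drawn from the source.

Step 1 — Angular frequency: ω = 2π·f = 2π·2000 = 1.257e+04 rad/s.
Step 2 — Component impedances:
  R: Z = R = 880 Ω
  L: Z = jωL = j·1.257e+04·0.0215 = 0 + j270.2 Ω
Step 3 — Series combination: Z_total = R + L = 880 + j270.2 Ω = 920.5∠17.1° Ω.
Step 4 — Source phasor: V = 21.9∠-143.8° V = -17.67 - j12.93 V.
Step 5 — Ohm's law: I = V / Z_total = (-17.67 - j12.93) / (880 + j270.2) = -0.02248 - j0.007797 A.
Step 6 — Convert to polar: |I| = 0.02379 A, ∠I = -160.9°.

I = 0.02379∠-160.9° A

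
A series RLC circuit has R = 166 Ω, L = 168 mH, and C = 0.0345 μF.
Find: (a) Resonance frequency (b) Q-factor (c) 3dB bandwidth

Step 1 — Resonance condition Im(Z)=0 gives ω₀ = 1/√(LC).
Step 2 — ω₀ = 1/√(0.168·3.45e-08) = 1.314e+04 rad/s.
Step 3 — f₀ = ω₀/(2π) = 2091 Hz.
Step 4 — Series Q: Q = ω₀L/R = 1.314e+04·0.168/166 = 13.29.
Step 5 — 3dB bandwidth: Δω = ω₀/Q = 988.1 rad/s; BW = Δω/(2π) = 157.3 Hz.

(a) f₀ = 2091 Hz  (b) Q = 13.29  (c) BW = 157.3 Hz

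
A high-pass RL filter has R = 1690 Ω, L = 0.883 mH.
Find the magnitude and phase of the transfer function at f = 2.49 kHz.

Step 1 — Angular frequency: ω = 2π·2490 = 1.565e+04 rad/s.
Step 2 — Transfer function: H(jω) = jωL/(R + jωL).
Step 3 — Numerator jωL = j·13.81; denominator R + jωL = 1690 + j13.81.
Step 4 — H = 6.682e-05 + j0.008174.
Step 5 — Magnitude: |H| = 0.008174 (-41.8 dB); phase: φ = 89.5°.

|H| = 0.008174 (-41.8 dB), φ = 89.5°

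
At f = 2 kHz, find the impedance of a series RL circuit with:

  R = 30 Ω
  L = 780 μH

Step 1 — Angular frequency: ω = 2π·f = 2π·2000 = 1.257e+04 rad/s.
Step 2 — Component impedances:
  R: Z = R = 30 Ω
  L: Z = jωL = j·1.257e+04·0.00078 = 0 + j9.802 Ω
Step 3 — Series combination: Z_total = R + L = 30 + j9.802 Ω = 31.56∠18.1° Ω.

Z = 30 + j9.802 Ω = 31.56∠18.1° Ω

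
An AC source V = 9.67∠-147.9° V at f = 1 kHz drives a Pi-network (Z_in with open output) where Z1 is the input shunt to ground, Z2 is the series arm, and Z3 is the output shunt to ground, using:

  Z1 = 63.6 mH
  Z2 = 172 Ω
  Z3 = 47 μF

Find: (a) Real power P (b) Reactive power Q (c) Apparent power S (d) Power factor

Step 1 — Angular frequency: ω = 2π·f = 2π·1000 = 6283 rad/s.
Step 2 — Component impedances:
  Z1: Z = jωL = j·6283·0.0636 = 0 + j399.6 Ω
  Z2: Z = R = 172 Ω
  Z3: Z = 1/(jωC) = -j/(ω·C) = 0 - j3.386 Ω
Step 3 — With open output, the series arm Z2 and the output shunt Z3 appear in series to ground: Z2 + Z3 = 172 - j3.386 Ω.
Step 4 — Parallel with input shunt Z1: Z_in = Z1 || (Z2 + Z3) = 147.2 + j60.49 Ω = 159.2∠22.3° Ω.
Step 5 — Source phasor: V = 9.67∠-147.9° V = -8.192 - j5.139 V.
Step 6 — Current: I = V / Z = -0.05988 - j0.0103 A = 0.06076∠-170.2° A.
Step 7 — Complex power: S = V·I* = 0.5434 + j0.2233 VA.
Step 8 — Real power: P = Re(S) = 0.5434 W.
Step 9 — Reactive power: Q = Im(S) = 0.2233 VAR.
Step 10 — Apparent power: |S| = 0.5875 VA.
Step 11 — Power factor: PF = P/|S| = 0.925 (lagging).

(a) P = 0.5434 W  (b) Q = 0.2233 VAR  (c) S = 0.5875 VA  (d) PF = 0.925 (lagging)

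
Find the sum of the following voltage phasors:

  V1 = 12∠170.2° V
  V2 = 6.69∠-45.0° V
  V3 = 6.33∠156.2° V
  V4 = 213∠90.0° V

Step 1 — Convert each phasor to rectangular form:
  V1 = 12·(cos(170.2°) + j·sin(170.2°)) = -11.82 + j2.043 V
  V2 = 6.69·(cos(-45.0°) + j·sin(-45.0°)) = 4.731 - j4.731 V
  V3 = 6.33·(cos(156.2°) + j·sin(156.2°)) = -5.792 + j2.554 V
  V4 = 213·(cos(90.0°) + j·sin(90.0°)) = 0 + j213 V
Step 2 — Sum components: V_total = -12.89 + j212.9 V.
Step 3 — Convert to polar: |V_total| = 213.3 V, ∠V_total = 93.5°.

V_total = 213.3∠93.5° V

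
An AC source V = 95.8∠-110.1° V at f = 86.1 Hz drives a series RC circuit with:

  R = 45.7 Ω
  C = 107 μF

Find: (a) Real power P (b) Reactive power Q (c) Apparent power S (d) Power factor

Step 1 — Angular frequency: ω = 2π·f = 2π·86.1 = 541 rad/s.
Step 2 — Component impedances:
  R: Z = R = 45.7 Ω
  C: Z = 1/(jωC) = -j/(ω·C) = 0 - j17.28 Ω
Step 3 — Series combination: Z_total = R + C = 45.7 - j17.28 Ω = 48.86∠-20.7° Ω.
Step 4 — Source phasor: V = 95.8∠-110.1° V = -32.92 - j89.97 V.
Step 5 — Current: I = V / Z = 0.0208 - j1.961 A = 1.961∠-89.4° A.
Step 6 — Complex power: S = V·I* = 175.7 - j66.42 VA.
Step 7 — Real power: P = Re(S) = 175.7 W.
Step 8 — Reactive power: Q = Im(S) = -66.42 VAR.
Step 9 — Apparent power: |S| = 187.8 VA.
Step 10 — Power factor: PF = P/|S| = 0.9354 (leading).

(a) P = 175.7 W  (b) Q = -66.42 VAR  (c) S = 187.8 VA  (d) PF = 0.9354 (leading)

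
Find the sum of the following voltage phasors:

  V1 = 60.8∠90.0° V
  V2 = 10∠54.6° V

Step 1 — Convert each phasor to rectangular form:
  V1 = 60.8·(cos(90.0°) + j·sin(90.0°)) = 0 + j60.8 V
  V2 = 10·(cos(54.6°) + j·sin(54.6°)) = 5.793 + j8.151 V
Step 2 — Sum components: V_total = 5.793 + j68.95 V.
Step 3 — Convert to polar: |V_total| = 69.19 V, ∠V_total = 85.2°.

V_total = 69.19∠85.2° V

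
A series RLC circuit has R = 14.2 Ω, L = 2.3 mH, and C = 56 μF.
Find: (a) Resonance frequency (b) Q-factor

Step 1 — Resonance condition Im(Z)=0 gives ω₀ = 1/√(LC).
Step 2 — ω₀ = 1/√(0.0023·5.6e-05) = 2786 rad/s.
Step 3 — f₀ = ω₀/(2π) = 443.5 Hz.
Step 4 — Series Q: Q = ω₀L/R = 2786·0.0023/14.2 = 0.4513.

(a) f₀ = 443.5 Hz  (b) Q = 0.4513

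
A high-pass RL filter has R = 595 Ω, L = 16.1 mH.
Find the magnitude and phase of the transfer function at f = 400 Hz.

Step 1 — Angular frequency: ω = 2π·400 = 2513 rad/s.
Step 2 — Transfer function: H(jω) = jωL/(R + jωL).
Step 3 — Numerator jωL = j·40.46; denominator R + jωL = 595 + j40.46.
Step 4 — H = 0.004604 + j0.06769.
Step 5 — Magnitude: |H| = 0.06785 (-23.4 dB); phase: φ = 86.1°.

|H| = 0.06785 (-23.4 dB), φ = 86.1°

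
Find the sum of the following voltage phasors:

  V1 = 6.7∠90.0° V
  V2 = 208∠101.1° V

Step 1 — Convert each phasor to rectangular form:
  V1 = 6.7·(cos(90.0°) + j·sin(90.0°)) = 0 + j6.7 V
  V2 = 208·(cos(101.1°) + j·sin(101.1°)) = -40.04 + j204.1 V
Step 2 — Sum components: V_total = -40.04 + j210.8 V.
Step 3 — Convert to polar: |V_total| = 214.6 V, ∠V_total = 100.8°.

V_total = 214.6∠100.8° V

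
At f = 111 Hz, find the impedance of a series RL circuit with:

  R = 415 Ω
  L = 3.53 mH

Step 1 — Angular frequency: ω = 2π·f = 2π·111 = 697.4 rad/s.
Step 2 — Component impedances:
  R: Z = R = 415 Ω
  L: Z = jωL = j·697.4·0.00353 = 0 + j2.462 Ω
Step 3 — Series combination: Z_total = R + L = 415 + j2.462 Ω = 415∠0.3° Ω.

Z = 415 + j2.462 Ω = 415∠0.3° Ω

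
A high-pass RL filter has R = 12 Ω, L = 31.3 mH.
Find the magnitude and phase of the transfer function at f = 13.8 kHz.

Step 1 — Angular frequency: ω = 2π·1.38e+04 = 8.671e+04 rad/s.
Step 2 — Transfer function: H(jω) = jωL/(R + jωL).
Step 3 — Numerator jωL = j·2714; denominator R + jωL = 12 + j2714.
Step 4 — H = 1 + j0.004421.
Step 5 — Magnitude: |H| = 1 (-0.0 dB); phase: φ = 0.3°.

|H| = 1 (-0.0 dB), φ = 0.3°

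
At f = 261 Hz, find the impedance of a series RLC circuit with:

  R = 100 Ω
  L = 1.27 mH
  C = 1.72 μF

Step 1 — Angular frequency: ω = 2π·f = 2π·261 = 1640 rad/s.
Step 2 — Component impedances:
  R: Z = R = 100 Ω
  L: Z = jωL = j·1640·0.00127 = 0 + j2.083 Ω
  C: Z = 1/(jωC) = -j/(ω·C) = 0 - j354.5 Ω
Step 3 — Series combination: Z_total = R + L + C = 100 - j352.4 Ω = 366.4∠-74.2° Ω.

Z = 100 - j352.4 Ω = 366.4∠-74.2° Ω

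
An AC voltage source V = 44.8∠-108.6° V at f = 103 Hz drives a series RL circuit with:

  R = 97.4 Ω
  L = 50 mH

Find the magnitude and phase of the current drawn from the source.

Step 1 — Angular frequency: ω = 2π·f = 2π·103 = 647.2 rad/s.
Step 2 — Component impedances:
  R: Z = R = 97.4 Ω
  L: Z = jωL = j·647.2·0.05 = 0 + j32.36 Ω
Step 3 — Series combination: Z_total = R + L = 97.4 + j32.36 Ω = 102.6∠18.4° Ω.
Step 4 — Source phasor: V = 44.8∠-108.6° V = -14.29 - j42.46 V.
Step 5 — Ohm's law: I = V / Z_total = (-14.29 - j42.46) / (97.4 + j32.36) = -0.2626 - j0.3487 A.
Step 6 — Convert to polar: |I| = 0.4365 A, ∠I = -127.0°.

I = 0.4365∠-127.0° A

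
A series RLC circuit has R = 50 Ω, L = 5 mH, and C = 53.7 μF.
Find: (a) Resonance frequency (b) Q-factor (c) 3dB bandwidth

Step 1 — Resonance: ω₀ = 1/√(LC) = 1/√(0.005·5.37e-05) = 1930 rad/s.
Step 2 — f₀ = ω₀/(2π) = 307.1 Hz.
Step 3 — Series Q: Q = ω₀L/R = 1930·0.005/50 = 0.193.
Step 4 — Bandwidth: Δω = ω₀/Q = 1e+04 rad/s; BW = Δω/(2π) = 1592 Hz.

(a) f₀ = 307.1 Hz  (b) Q = 0.193  (c) BW = 1592 Hz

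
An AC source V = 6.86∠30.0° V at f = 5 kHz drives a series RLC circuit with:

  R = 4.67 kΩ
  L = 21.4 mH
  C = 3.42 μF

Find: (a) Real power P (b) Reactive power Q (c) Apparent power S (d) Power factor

Step 1 — Angular frequency: ω = 2π·f = 2π·5000 = 3.142e+04 rad/s.
Step 2 — Component impedances:
  R: Z = R = 4670 Ω
  L: Z = jωL = j·3.142e+04·0.0214 = 0 + j672.3 Ω
  C: Z = 1/(jωC) = -j/(ω·C) = 0 - j9.307 Ω
Step 3 — Series combination: Z_total = R + L + C = 4670 + j663 Ω = 4717∠8.1° Ω.
Step 4 — Source phasor: V = 6.86∠30.0° V = 5.941 + j3.43 V.
Step 5 — Current: I = V / Z = 0.001349 + j0.0005429 A = 0.001454∠21.9° A.
Step 6 — Complex power: S = V·I* = 0.009878 + j0.001402 VA.
Step 7 — Real power: P = Re(S) = 0.009878 W.
Step 8 — Reactive power: Q = Im(S) = 0.001402 VAR.
Step 9 — Apparent power: |S| = 0.009977 VA.
Step 10 — Power factor: PF = P/|S| = 0.9901 (lagging).

(a) P = 0.009878 W  (b) Q = 0.001402 VAR  (c) S = 0.009977 VA  (d) PF = 0.9901 (lagging)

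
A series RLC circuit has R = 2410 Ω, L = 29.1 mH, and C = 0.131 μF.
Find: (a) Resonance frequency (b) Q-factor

Step 1 — Resonance condition Im(Z)=0 gives ω₀ = 1/√(LC).
Step 2 — ω₀ = 1/√(0.0291·1.31e-07) = 1.62e+04 rad/s.
Step 3 — f₀ = ω₀/(2π) = 2578 Hz.
Step 4 — Series Q: Q = ω₀L/R = 1.62e+04·0.0291/2410 = 0.1956.

(a) f₀ = 2578 Hz  (b) Q = 0.1956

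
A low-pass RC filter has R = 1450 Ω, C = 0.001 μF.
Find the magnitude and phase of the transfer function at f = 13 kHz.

Step 1 — Angular frequency: ω = 2π·1.3e+04 = 8.168e+04 rad/s.
Step 2 — Transfer function: H(jω) = 1/(1 + jωRC).
Step 3 — Denominator: 1 + jωRC = 1 + j·8.168e+04·1450·1e-09 = 1 + j0.1184.
Step 4 — H = 0.9862 - j0.1168.
Step 5 — Magnitude: |H| = 0.9931 (-0.1 dB); phase: φ = -6.8°.

|H| = 0.9931 (-0.1 dB), φ = -6.8°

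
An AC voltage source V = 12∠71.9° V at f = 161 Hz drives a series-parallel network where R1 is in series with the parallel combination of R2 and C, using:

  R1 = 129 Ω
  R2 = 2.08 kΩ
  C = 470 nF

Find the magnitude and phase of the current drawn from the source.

Step 1 — Angular frequency: ω = 2π·f = 2π·161 = 1012 rad/s.
Step 2 — Component impedances:
  R1: Z = R = 129 Ω
  R2: Z = R = 2080 Ω
  C: Z = 1/(jωC) = -j/(ω·C) = 0 - j2103 Ω
Step 3 — Parallel branch: R2 || C = 1/(1/R2 + 1/C) = 1052 - j1040 Ω.
Step 4 — Series with R1: Z_total = R1 + (R2 || C) = 1181 - j1040 Ω = 1573∠-41.4° Ω.
Step 5 — Source phasor: V = 12∠71.9° V = 3.728 + j11.41 V.
Step 6 — Ohm's law: I = V / Z_total = (3.728 + j11.41) / (1181 - j1040) = -0.003014 + j0.007007 A.
Step 7 — Convert to polar: |I| = 0.007627 A, ∠I = 113.3°.

I = 0.007627∠113.3° A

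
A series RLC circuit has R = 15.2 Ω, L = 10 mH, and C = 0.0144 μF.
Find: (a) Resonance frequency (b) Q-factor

Step 1 — Resonance condition Im(Z)=0 gives ω₀ = 1/√(LC).
Step 2 — ω₀ = 1/√(0.01·1.44e-08) = 8.333e+04 rad/s.
Step 3 — f₀ = ω₀/(2π) = 1.326e+04 Hz.
Step 4 — Series Q: Q = ω₀L/R = 8.333e+04·0.01/15.2 = 54.82.

(a) f₀ = 1.326e+04 Hz  (b) Q = 54.82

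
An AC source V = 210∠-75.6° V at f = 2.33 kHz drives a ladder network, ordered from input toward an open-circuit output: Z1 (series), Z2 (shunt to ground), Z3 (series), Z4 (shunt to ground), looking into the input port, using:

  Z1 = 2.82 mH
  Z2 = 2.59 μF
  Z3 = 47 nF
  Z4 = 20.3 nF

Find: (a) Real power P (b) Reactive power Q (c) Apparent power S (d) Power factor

Step 1 — Angular frequency: ω = 2π·f = 2π·2330 = 1.464e+04 rad/s.
Step 2 — Component impedances:
  Z1: Z = jωL = j·1.464e+04·0.00282 = 0 + j41.28 Ω
  Z2: Z = 1/(jωC) = -j/(ω·C) = 0 - j26.37 Ω
  Z3: Z = 1/(jωC) = -j/(ω·C) = 0 - j1453 Ω
  Z4: Z = 1/(jωC) = -j/(ω·C) = 0 - j3365 Ω
Step 3 — Ladder network (open output): work backward from the far end, alternating series and parallel combinations. Z_in = 0 + j15.05 Ω = 15.05∠90.0° Ω.
Step 4 — Source phasor: V = 210∠-75.6° V = 52.22 - j203.4 V.
Step 5 — Current: I = V / Z = -13.51 - j3.469 A = 13.95∠-165.6° A.
Step 6 — Complex power: S = V·I* = 0 + j2929 VA.
Step 7 — Real power: P = Re(S) = 0 W.
Step 8 — Reactive power: Q = Im(S) = 2929 VAR.
Step 9 — Apparent power: |S| = 2929 VA.
Step 10 — Power factor: PF = P/|S| = 0 (lagging).

(a) P = 0 W  (b) Q = 2929 VAR  (c) S = 2929 VA  (d) PF = 0 (lagging)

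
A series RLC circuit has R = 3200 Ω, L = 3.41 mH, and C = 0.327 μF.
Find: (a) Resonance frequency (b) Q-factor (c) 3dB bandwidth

Step 1 — Resonance: ω₀ = 1/√(LC) = 1/√(0.00341·3.27e-07) = 2.995e+04 rad/s.
Step 2 — f₀ = ω₀/(2π) = 4766 Hz.
Step 3 — Series Q: Q = ω₀L/R = 2.995e+04·0.00341/3200 = 0.03191.
Step 4 — Bandwidth: Δω = ω₀/Q = 9.384e+05 rad/s; BW = Δω/(2π) = 1.494e+05 Hz.

(a) f₀ = 4766 Hz  (b) Q = 0.03191  (c) BW = 1.494e+05 Hz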